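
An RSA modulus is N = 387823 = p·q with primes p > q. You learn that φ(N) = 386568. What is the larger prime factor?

φ(n) = (p−1)(q−1) = n − (p+q) + 1, so p + q = 387823 − 386568 + 1 = 1256.
p and q are the roots of t² − 1256t + 387823 = 0.
Discriminant: 1256² − 4·387823 = 1577536 − 1551292 = 26244; √26244 = 162.
q = (1256 − 162)/2 = 547, p = (1256 + 162)/2 = 709.
Check: 547 · 709 = 387823.

709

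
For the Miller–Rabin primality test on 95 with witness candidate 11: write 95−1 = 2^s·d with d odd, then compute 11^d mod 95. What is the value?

95 − 1 = 94 = 2^1 · 47, so d = 47.
11^1 ≡ 11 (mod 95)
11^2 ≡ 11^2 = 121 ≡ 26 (mod 95)
11^4 ≡ 26^2 = 676 ≡ 11 (mod 95)
11^8 ≡ 11^2 = 121 ≡ 26 (mod 95)
11^16 ≡ 26^2 = 676 ≡ 11 (mod 95)
11^32 ≡ 11^2 = 121 ≡ 26 (mod 95)
47 = 32 + 8 + 4 + 2 + 1 in binary powers of 2.
So 11^47 ≡ 26 · 26 · 11 · 26 · 11 ≡ 26 (mod 95).
Squaring chain: 26; never reaches −1, so base 11 is a Miller–Rabin witness that 95 is composite.

26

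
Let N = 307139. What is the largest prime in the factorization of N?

89

307139 = 7 · 43877
43877 = 17 · 2581
2581 = 29 · 89
89 is prime.
So 307139 = 7 · 17 · 29 · 89; the largest prime factor is 89.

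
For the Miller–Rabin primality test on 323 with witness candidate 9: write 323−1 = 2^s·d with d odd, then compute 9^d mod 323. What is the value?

323 − 1 = 322 = 2^1 · 161, so d = 161.
9^1 ≡ 9 (mod 323)
9^2 ≡ 9^2 = 81 ≡ 81 (mod 323)
9^4 ≡ 81^2 = 6561 ≡ 101 (mod 323)
9^8 ≡ 101^2 = 10201 ≡ 188 (mod 323)
9^16 ≡ 188^2 = 35344 ≡ 137 (mod 323)
9^32 ≡ 137^2 = 18769 ≡ 35 (mod 323)
9^64 ≡ 35^2 = 1225 ≡ 256 (mod 323)
9^128 ≡ 256^2 = 65536 ≡ 290 (mod 323)
161 = 128 + 32 + 1 in binary powers of 2.
So 9^161 ≡ 290 · 35 · 9 ≡ 264 (mod 323).
Squaring chain: 264; never reaches −1, so base 9 is a Miller–Rabin witness that 323 is composite.

264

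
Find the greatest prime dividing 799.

47

799 = 17 · 47
47 is prime.
So 799 = 17 · 47; the largest prime factor is 47.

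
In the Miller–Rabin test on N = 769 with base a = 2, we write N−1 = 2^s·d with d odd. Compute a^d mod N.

8

769 − 1 = 768 = 2^8 · 3, so d = 3.
2^1 ≡ 2 (mod 769)
2^2 ≡ 2^2 = 4 ≡ 4 (mod 769)
3 = 2 + 1 in binary powers of 2.
So 2^3 ≡ 4 · 2 ≡ 8 (mod 769).
Squaring chain: 8 → 64 → 251 → 712 → 173 → 707 → 768 → 1; reaches −1, so base 2 does not prove 769 composite.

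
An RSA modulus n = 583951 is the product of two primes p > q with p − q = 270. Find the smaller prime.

641

Since p = q + 270, we have 583951 = q(q + 270), so q² + 270q − 583951 = 0.
Discriminant: 270² + 4·583951 = 72900 + 2335804 = 2408704; √2408704 = 1552.
q = (−270 + 1552)/2 = 641, and p = q + 270 = 911.
Check: 641 · 911 = 583951.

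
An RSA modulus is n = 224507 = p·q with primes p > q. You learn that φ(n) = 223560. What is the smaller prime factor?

φ(n) = (p−1)(q−1) = n − (p+q) + 1, so p + q = 224507 − 223560 + 1 = 948.
p and q are the roots of t² − 948t + 224507 = 0.
Discriminant: 948² − 4·224507 = 898704 − 898028 = 676; √676 = 26.
q = (948 − 26)/2 = 461, p = (948 + 26)/2 = 487.
Check: 461 · 487 = 224507.

461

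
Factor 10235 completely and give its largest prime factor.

10235 = 5 · 2047
2047 = 23 · 89
89 is prime.
So 10235 = 5 · 23 · 89; the largest prime factor is 89.

89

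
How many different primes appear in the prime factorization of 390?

4

390 = 2 · 195
195 = 3 · 65
65 = 5 · 13
390 = 2 · 3 · 5 · 13, which has 4 distinct prime factors.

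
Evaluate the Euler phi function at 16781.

Factor: 16781 = 97 · 173.
φ(16781) = (97−1) · (173−1) = 96 · 172 = 16512.

16512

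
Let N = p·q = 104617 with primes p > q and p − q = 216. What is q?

233

Since p = q + 216, we have 104617 = q(q + 216), so q² + 216q − 104617 = 0.
Discriminant: 216² + 4·104617 = 46656 + 418468 = 465124; √465124 = 682.
q = (−216 + 682)/2 = 233, and p = q + 216 = 449.
Check: 233 · 449 = 104617.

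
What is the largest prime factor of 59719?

59719 = 11 · 5429
5429 = 61 · 89
89 is prime.
So 59719 = 11 · 61 · 89; the largest prime factor is 89.

89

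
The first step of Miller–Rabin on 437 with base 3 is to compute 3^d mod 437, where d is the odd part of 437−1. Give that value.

307

437 − 1 = 436 = 2^2 · 109, so d = 109.
3^1 ≡ 3 (mod 437)
3^2 ≡ 3^2 = 9 ≡ 9 (mod 437)
3^4 ≡ 9^2 = 81 ≡ 81 (mod 437)
3^8 ≡ 81^2 = 6561 ≡ 6 (mod 437)
3^16 ≡ 6^2 = 36 ≡ 36 (mod 437)
3^32 ≡ 36^2 = 1296 ≡ 422 (mod 437)
3^64 ≡ 422^2 = 178084 ≡ 225 (mod 437)
109 = 64 + 32 + 8 + 4 + 1 in binary powers of 2.
So 3^109 ≡ 225 · 422 · 6 · 81 · 3 ≡ 307 (mod 437).
Squaring chain: 307 → 294; never reaches −1, so base 3 is a Miller–Rabin witness that 437 is composite.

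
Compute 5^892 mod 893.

613

5^1 ≡ 5 (mod 893)
5^2 ≡ 5^2 = 25 ≡ 25 (mod 893)
5^4 ≡ 25^2 = 625 ≡ 625 (mod 893)
5^8 ≡ 625^2 = 390625 ≡ 384 (mod 893)
5^16 ≡ 384^2 = 147456 ≡ 111 (mod 893)
5^32 ≡ 111^2 = 12321 ≡ 712 (mod 893)
5^64 ≡ 712^2 = 506944 ≡ 613 (mod 893)
5^128 ≡ 613^2 = 375769 ≡ 709 (mod 893)
5^256 ≡ 709^2 = 502681 ≡ 815 (mod 893)
5^512 ≡ 815^2 = 664225 ≡ 726 (mod 893)
892 = 512 + 256 + 64 + 32 + 16 + 8 + 4 in binary powers of 2.
So 5^892 ≡ 726 · 815 · 613 · 712 · 111 · 384 · 625 ≡ 613 (mod 893).
Since 613 ≠ 1, base 5 is a Fermat witness: 893 is composite.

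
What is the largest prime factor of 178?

178 = 2 · 89
89 is prime.
So 178 = 2 · 89; the largest prime factor is 89.

89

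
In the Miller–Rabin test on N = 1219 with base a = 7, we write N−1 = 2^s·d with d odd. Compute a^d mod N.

888

1219 − 1 = 1218 = 2^1 · 609, so d = 609.
7^1 ≡ 7 (mod 1219)
7^2 ≡ 7^2 = 49 ≡ 49 (mod 1219)
7^4 ≡ 49^2 = 2401 ≡ 1182 (mod 1219)
7^8 ≡ 1182^2 = 1397124 ≡ 150 (mod 1219)
7^16 ≡ 150^2 = 22500 ≡ 558 (mod 1219)
7^32 ≡ 558^2 = 311364 ≡ 519 (mod 1219)
7^64 ≡ 519^2 = 269361 ≡ 1181 (mod 1219)
7^128 ≡ 1181^2 = 1394761 ≡ 225 (mod 1219)
7^256 ≡ 225^2 = 50625 ≡ 646 (mod 1219)
7^512 ≡ 646^2 = 417316 ≡ 418 (mod 1219)
609 = 512 + 64 + 32 + 1 in binary powers of 2.
So 7^609 ≡ 418 · 1181 · 519 · 7 ≡ 888 (mod 1219).
Squaring chain: 888; never reaches −1, so base 7 is a Miller–Rabin witness that 1219 is composite.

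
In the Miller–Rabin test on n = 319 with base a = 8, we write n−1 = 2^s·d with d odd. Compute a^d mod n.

319 − 1 = 318 = 2^1 · 159, so d = 159.
8^1 ≡ 8 (mod 319)
8^2 ≡ 8^2 = 64 ≡ 64 (mod 319)
8^4 ≡ 64^2 = 4096 ≡ 268 (mod 319)
8^8 ≡ 268^2 = 71824 ≡ 49 (mod 319)
8^16 ≡ 49^2 = 2401 ≡ 168 (mod 319)
8^32 ≡ 168^2 = 28224 ≡ 152 (mod 319)
8^64 ≡ 152^2 = 23104 ≡ 136 (mod 319)
8^128 ≡ 136^2 = 18496 ≡ 313 (mod 319)
159 = 128 + 16 + 8 + 4 + 2 + 1 in binary powers of 2.
So 8^159 ≡ 313 · 168 · 49 · 268 · 64 · 8 ≡ 205 (mod 319).
Squaring chain: 205; never reaches −1, so base 8 is a Miller–Rabin witness that 319 is composite.

205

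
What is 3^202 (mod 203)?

4

3^1 ≡ 3 (mod 203)
3^2 ≡ 3^2 = 9 ≡ 9 (mod 203)
3^4 ≡ 9^2 = 81 ≡ 81 (mod 203)
3^8 ≡ 81^2 = 6561 ≡ 65 (mod 203)
3^16 ≡ 65^2 = 4225 ≡ 165 (mod 203)
3^32 ≡ 165^2 = 27225 ≡ 23 (mod 203)
3^64 ≡ 23^2 = 529 ≡ 123 (mod 203)
3^128 ≡ 123^2 = 15129 ≡ 107 (mod 203)
202 = 128 + 64 + 8 + 2 in binary powers of 2.
So 3^202 ≡ 107 · 123 · 65 · 9 ≡ 4 (mod 203).
Since 4 ≠ 1, base 3 is a Fermat witness: 203 is composite.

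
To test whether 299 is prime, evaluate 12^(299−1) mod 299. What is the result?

12^1 ≡ 12 (mod 299)
12^2 ≡ 12^2 = 144 ≡ 144 (mod 299)
12^4 ≡ 144^2 = 20736 ≡ 105 (mod 299)
12^8 ≡ 105^2 = 11025 ≡ 261 (mod 299)
12^16 ≡ 261^2 = 68121 ≡ 248 (mod 299)
12^32 ≡ 248^2 = 61504 ≡ 209 (mod 299)
12^64 ≡ 209^2 = 43681 ≡ 27 (mod 299)
12^128 ≡ 27^2 = 729 ≡ 131 (mod 299)
12^256 ≡ 131^2 = 17161 ≡ 118 (mod 299)
298 = 256 + 32 + 8 + 2 in binary powers of 2.
So 12^298 ≡ 118 · 209 · 261 · 144 ≡ 196 (mod 299).
Since 196 ≠ 1, base 12 is a Fermat witness: 299 is composite.

196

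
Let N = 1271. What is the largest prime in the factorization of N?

1271 = 31 · 41
41 is prime.
So 1271 = 31 · 41; the largest prime factor is 41.

41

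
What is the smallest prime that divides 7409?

31

7409 is odd.
Digit sum 20, not divisible by 3.
Ends in 9: not divisible by 5.
7: 7409 = 7·1058 + 3
11: 7409 = 11·673 + 6
13: 7409 = 13·569 + 12
17: 7409 = 17·435 + 14
19: 7409 = 19·389 + 18
23: 7409 = 23·322 + 3
29: 7409 = 29·255 + 14
31: 7409 = 31·239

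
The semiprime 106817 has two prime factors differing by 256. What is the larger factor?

Since p = q + 256, we have 106817 = q(q + 256), so q² + 256q − 106817 = 0.
Discriminant: 256² + 4·106817 = 65536 + 427268 = 492804; √492804 = 702.
q = (−256 + 702)/2 = 223, and p = q + 256 = 479.
Check: 223 · 479 = 106817.

479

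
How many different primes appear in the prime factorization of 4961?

2

4961 = 11^2 · 41
4961 = 11^2 · 41, which has 2 distinct prime factors.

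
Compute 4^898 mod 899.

219

4^1 ≡ 4 (mod 899)
4^2 ≡ 4^2 = 16 ≡ 16 (mod 899)
4^4 ≡ 16^2 = 256 ≡ 256 (mod 899)
4^8 ≡ 256^2 = 65536 ≡ 808 (mod 899)
4^16 ≡ 808^2 = 652864 ≡ 190 (mod 899)
4^32 ≡ 190^2 = 36100 ≡ 140 (mod 899)
4^64 ≡ 140^2 = 19600 ≡ 721 (mod 899)
4^128 ≡ 721^2 = 519841 ≡ 219 (mod 899)
4^256 ≡ 219^2 = 47961 ≡ 314 (mod 899)
4^512 ≡ 314^2 = 98596 ≡ 605 (mod 899)
898 = 512 + 256 + 128 + 2 in binary powers of 2.
So 4^898 ≡ 605 · 314 · 219 · 16 ≡ 219 (mod 899).
Since 219 ≠ 1, base 4 is a Fermat witness: 899 is composite.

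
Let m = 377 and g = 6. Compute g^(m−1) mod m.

6^1 ≡ 6 (mod 377)
6^2 ≡ 6^2 = 36 ≡ 36 (mod 377)
6^4 ≡ 36^2 = 1296 ≡ 165 (mod 377)
6^8 ≡ 165^2 = 27225 ≡ 81 (mod 377)
6^16 ≡ 81^2 = 6561 ≡ 152 (mod 377)
6^32 ≡ 152^2 = 23104 ≡ 107 (mod 377)
6^64 ≡ 107^2 = 11449 ≡ 139 (mod 377)
6^128 ≡ 139^2 = 19321 ≡ 94 (mod 377)
6^256 ≡ 94^2 = 8836 ≡ 165 (mod 377)
376 = 256 + 64 + 32 + 16 + 8 in binary powers of 2.
So 6^376 ≡ 165 · 139 · 107 · 152 · 81 ≡ 373 (mod 377).
Since 373 ≠ 1, base 6 is a Fermat witness: 377 is composite.

373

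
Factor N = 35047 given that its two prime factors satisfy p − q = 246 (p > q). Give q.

101

Since p = q + 246, we have 35047 = q(q + 246), so q² + 246q − 35047 = 0.
Discriminant: 246² + 4·35047 = 60516 + 140188 = 200704; √200704 = 448.
q = (−246 + 448)/2 = 101, and p = q + 246 = 347.
Check: 101 · 347 = 35047.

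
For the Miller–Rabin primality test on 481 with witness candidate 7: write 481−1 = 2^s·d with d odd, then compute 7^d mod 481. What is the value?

481 − 1 = 480 = 2^5 · 15, so d = 15.
7^1 ≡ 7 (mod 481)
7^2 ≡ 7^2 = 49 ≡ 49 (mod 481)
7^4 ≡ 49^2 = 2401 ≡ 477 (mod 481)
7^8 ≡ 477^2 = 227529 ≡ 16 (mod 481)
15 = 8 + 4 + 2 + 1 in binary powers of 2.
So 7^15 ≡ 16 · 477 · 49 · 7 ≡ 174 (mod 481).
Squaring chain: 174 → 454 → 248 → 417 → 248; never reaches −1, so base 7 is a Miller–Rabin witness that 481 is composite.

174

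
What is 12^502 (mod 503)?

12^1 ≡ 12 (mod 503)
12^2 ≡ 12^2 = 144 ≡ 144 (mod 503)
12^4 ≡ 144^2 = 20736 ≡ 113 (mod 503)
12^8 ≡ 113^2 = 12769 ≡ 194 (mod 503)
12^16 ≡ 194^2 = 37636 ≡ 414 (mod 503)
12^32 ≡ 414^2 = 171396 ≡ 376 (mod 503)
12^64 ≡ 376^2 = 141376 ≡ 33 (mod 503)
12^128 ≡ 33^2 = 1089 ≡ 83 (mod 503)
12^256 ≡ 83^2 = 6889 ≡ 350 (mod 503)
502 = 256 + 128 + 64 + 32 + 16 + 4 + 2 in binary powers of 2.
So 12^502 ≡ 350 · 83 · 33 · 376 · 414 · 113 · 144 ≡ 1 (mod 503).
Since the result is 1, base 12 gives no evidence that 503 is composite.

1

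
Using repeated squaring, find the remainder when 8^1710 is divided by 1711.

8^1 ≡ 8 (mod 1711)
8^2 ≡ 8^2 = 64 ≡ 64 (mod 1711)
8^4 ≡ 64^2 = 4096 ≡ 674 (mod 1711)
8^8 ≡ 674^2 = 454276 ≡ 861 (mod 1711)
8^16 ≡ 861^2 = 741321 ≡ 458 (mod 1711)
8^32 ≡ 458^2 = 209764 ≡ 1022 (mod 1711)
8^64 ≡ 1022^2 = 1044484 ≡ 774 (mod 1711)
8^128 ≡ 774^2 = 599076 ≡ 226 (mod 1711)
8^256 ≡ 226^2 = 51076 ≡ 1457 (mod 1711)
8^512 ≡ 1457^2 = 2122849 ≡ 1209 (mod 1711)
8^1024 ≡ 1209^2 = 1461681 ≡ 487 (mod 1711)
1710 = 1024 + 512 + 128 + 32 + 8 + 4 + 2 in binary powers of 2.
So 8^1710 ≡ 487 · 1209 · 226 · 1022 · 861 · 674 · 64 ≡ 789 (mod 1711).
Since 789 ≠ 1, base 8 is a Fermat witness: 1711 is composite.

789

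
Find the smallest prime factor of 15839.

15839 is odd.
Digit sum 26, not divisible by 3.
Ends in 9: not divisible by 5.
7: 15839 = 7·2262 + 5
11: 15839 = 11·1439 + 10
13: 15839 = 13·1218 + 5
17: 15839 = 17·931 + 12
19: 15839 = 19·833 + 12
23: 15839 = 23·688 + 15
29: 15839 = 29·546 + 5
31: 15839 = 31·510 + 29
37: 15839 = 37·428 + 3
41: 15839 = 41·386 + 13
43: 15839 = 43·368 + 15
47: 15839 = 47·337

47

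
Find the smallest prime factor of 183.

183 is odd.
Digit sum 12, divisible by 3.

3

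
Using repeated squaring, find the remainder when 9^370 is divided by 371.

275

9^1 ≡ 9 (mod 371)
9^2 ≡ 9^2 = 81 ≡ 81 (mod 371)
9^4 ≡ 81^2 = 6561 ≡ 254 (mod 371)
9^8 ≡ 254^2 = 64516 ≡ 333 (mod 371)
9^16 ≡ 333^2 = 110889 ≡ 331 (mod 371)
9^32 ≡ 331^2 = 109561 ≡ 116 (mod 371)
9^64 ≡ 116^2 = 13456 ≡ 100 (mod 371)
9^128 ≡ 100^2 = 10000 ≡ 354 (mod 371)
9^256 ≡ 354^2 = 125316 ≡ 289 (mod 371)
370 = 256 + 64 + 32 + 16 + 2 in binary powers of 2.
So 9^370 ≡ 289 · 100 · 116 · 331 · 81 ≡ 275 (mod 371).
Since 275 ≠ 1, base 9 is a Fermat witness: 371 is composite.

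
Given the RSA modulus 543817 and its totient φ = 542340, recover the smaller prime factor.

φ(n) = (p−1)(q−1) = n − (p+q) + 1, so p + q = 543817 − 542340 + 1 = 1478.
p and q are the roots of t² − 1478t + 543817 = 0.
Discriminant: 1478² − 4·543817 = 2184484 − 2175268 = 9216; √9216 = 96.
q = (1478 − 96)/2 = 691, p = (1478 + 96)/2 = 787.
Check: 691 · 787 = 543817.

691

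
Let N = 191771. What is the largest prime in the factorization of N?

191771 = 37 · 5183
5183 = 71 · 73
73 is prime.
So 191771 = 37 · 71 · 73; the largest prime factor is 73.

73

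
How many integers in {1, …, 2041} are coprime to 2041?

Factor: 2041 = 13 · 157.
φ(2041) = (13−1) · (157−1) = 12 · 156 = 1872.

1872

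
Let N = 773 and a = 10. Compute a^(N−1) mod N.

10^1 ≡ 10 (mod 773)
10^2 ≡ 10^2 = 100 ≡ 100 (mod 773)
10^4 ≡ 100^2 = 10000 ≡ 724 (mod 773)
10^8 ≡ 724^2 = 524176 ≡ 82 (mod 773)
10^16 ≡ 82^2 = 6724 ≡ 540 (mod 773)
10^32 ≡ 540^2 = 291600 ≡ 179 (mod 773)
10^64 ≡ 179^2 = 32041 ≡ 348 (mod 773)
10^128 ≡ 348^2 = 121104 ≡ 516 (mod 773)
10^256 ≡ 516^2 = 266256 ≡ 344 (mod 773)
10^512 ≡ 344^2 = 118336 ≡ 67 (mod 773)
772 = 512 + 256 + 4 in binary powers of 2.
So 10^772 ≡ 67 · 344 · 724 ≡ 1 (mod 773).
Since the result is 1, base 10 gives no evidence that 773 is composite.

1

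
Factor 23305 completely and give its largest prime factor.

79

23305 = 5 · 4661
4661 = 59 · 79
79 is prime.
So 23305 = 5 · 59 · 79; the largest prime factor is 79.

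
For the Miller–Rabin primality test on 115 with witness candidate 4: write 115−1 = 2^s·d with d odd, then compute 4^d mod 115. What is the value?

115 − 1 = 114 = 2^1 · 57, so d = 57.
4^1 ≡ 4 (mod 115)
4^2 ≡ 4^2 = 16 ≡ 16 (mod 115)
4^4 ≡ 16^2 = 256 ≡ 26 (mod 115)
4^8 ≡ 26^2 = 676 ≡ 101 (mod 115)
4^16 ≡ 101^2 = 10201 ≡ 81 (mod 115)
4^32 ≡ 81^2 = 6561 ≡ 6 (mod 115)
57 = 32 + 16 + 8 + 1 in binary powers of 2.
So 4^57 ≡ 6 · 81 · 101 · 4 ≡ 39 (mod 115).
Squaring chain: 39; never reaches −1, so base 4 is a Miller–Rabin witness that 115 is composite.

39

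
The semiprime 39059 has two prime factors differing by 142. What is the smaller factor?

139

Since p = q + 142, we have 39059 = q(q + 142), so q² + 142q − 39059 = 0.
Discriminant: 142² + 4·39059 = 20164 + 156236 = 176400; √176400 = 420.
q = (−142 + 420)/2 = 139, and p = q + 142 = 281.
Check: 139 · 281 = 39059.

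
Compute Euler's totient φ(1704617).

Factor: 1704617 = 89 · 107 · 179.
φ(1704617) = (89−1) · (107−1) · (179−1) = 88 · 106 · 178 = 1660384.

1660384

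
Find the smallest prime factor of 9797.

9797 is odd.
Digit sum 32, not divisible by 3.
Ends in 7: not divisible by 5.
7: 9797 = 7·1399 + 4
11: 9797 = 11·890 + 7
13: 9797 = 13·753 + 8
17: 9797 = 17·576 + 5
19: 9797 = 19·515 + 12
23: 9797 = 23·425 + 22
29: 9797 = 29·337 + 24
31: 9797 = 31·316 + 1
37: 9797 = 37·264 + 29
41: 9797 = 41·238 + 39
43: 9797 = 43·227 + 36
47: 9797 = 47·208 + 21
53: 9797 = 53·184 + 45
59: 9797 = 59·166 + 3
61: 9797 = 61·160 + 37
67: 9797 = 67·146 + 15
71: 9797 = 71·137 + 70
73: 9797 = 73·134 + 15
79: 9797 = 79·124 + 1
83: 9797 = 83·118 + 3
89: 9797 = 89·110 + 7
97: 9797 = 97·101

97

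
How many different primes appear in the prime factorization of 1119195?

1119195 = 3^2 · 124355
124355 = 5 · 24871
24871 = 7 · 3553
3553 = 11 · 323
323 = 17 · 19
1119195 = 3^2 · 5 · 7 · 11 · 17 · 19, which has 6 distinct prime factors.

6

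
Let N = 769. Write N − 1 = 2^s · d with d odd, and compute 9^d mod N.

729

769 − 1 = 768 = 2^8 · 3, so d = 3.
9^1 ≡ 9 (mod 769)
9^2 ≡ 9^2 = 81 ≡ 81 (mod 769)
3 = 2 + 1 in binary powers of 2.
So 9^3 ≡ 81 · 9 ≡ 729 (mod 769).
Squaring chain: 729 → 62 → 768 → 1 → 1 → 1 → 1 → 1; reaches −1, so base 9 does not prove 769 composite.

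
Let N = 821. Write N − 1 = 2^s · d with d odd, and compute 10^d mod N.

526

821 − 1 = 820 = 2^2 · 205, so d = 205.
10^1 ≡ 10 (mod 821)
10^2 ≡ 10^2 = 100 ≡ 100 (mod 821)
10^4 ≡ 100^2 = 10000 ≡ 148 (mod 821)
10^8 ≡ 148^2 = 21904 ≡ 558 (mod 821)
10^16 ≡ 558^2 = 311364 ≡ 205 (mod 821)
10^32 ≡ 205^2 = 42025 ≡ 154 (mod 821)
10^64 ≡ 154^2 = 23716 ≡ 728 (mod 821)
10^128 ≡ 728^2 = 529984 ≡ 439 (mod 821)
205 = 128 + 64 + 8 + 4 + 1 in binary powers of 2.
So 10^205 ≡ 439 · 728 · 558 · 148 · 10 ≡ 526 (mod 821).
Squaring chain: 526 → 820; reaches −1, so base 10 does not prove 821 composite.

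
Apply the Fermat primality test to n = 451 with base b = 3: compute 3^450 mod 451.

3^1 ≡ 3 (mod 451)
3^2 ≡ 3^2 = 9 ≡ 9 (mod 451)
3^4 ≡ 9^2 = 81 ≡ 81 (mod 451)
3^8 ≡ 81^2 = 6561 ≡ 247 (mod 451)
3^16 ≡ 247^2 = 61009 ≡ 124 (mod 451)
3^32 ≡ 124^2 = 15376 ≡ 42 (mod 451)
3^64 ≡ 42^2 = 1764 ≡ 411 (mod 451)
3^128 ≡ 411^2 = 168921 ≡ 247 (mod 451)
3^256 ≡ 247^2 = 61009 ≡ 124 (mod 451)
450 = 256 + 128 + 64 + 2 in binary powers of 2.
So 3^450 ≡ 124 · 247 · 411 · 9 ≡ 419 (mod 451).
Since 419 ≠ 1, base 3 is a Fermat witness: 451 is composite.

419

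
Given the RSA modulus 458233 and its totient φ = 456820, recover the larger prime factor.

911

φ(n) = (p−1)(q−1) = n − (p+q) + 1, so p + q = 458233 − 456820 + 1 = 1414.
p and q are the roots of t² − 1414t + 458233 = 0.
Discriminant: 1414² − 4·458233 = 1999396 − 1832932 = 166464; √166464 = 408.
q = (1414 − 408)/2 = 503, p = (1414 + 408)/2 = 911.
Check: 503 · 911 = 458233.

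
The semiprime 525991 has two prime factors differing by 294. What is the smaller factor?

Since p = q + 294, we have 525991 = q(q + 294), so q² + 294q − 525991 = 0.
Discriminant: 294² + 4·525991 = 86436 + 2103964 = 2190400; √2190400 = 1480.
q = (−294 + 1480)/2 = 593, and p = q + 294 = 887.
Check: 593 · 887 = 525991.

593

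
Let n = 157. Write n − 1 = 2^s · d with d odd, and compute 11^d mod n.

1

157 − 1 = 156 = 2^2 · 39, so d = 39.
11^1 ≡ 11 (mod 157)
11^2 ≡ 11^2 = 121 ≡ 121 (mod 157)
11^4 ≡ 121^2 = 14641 ≡ 40 (mod 157)
11^8 ≡ 40^2 = 1600 ≡ 30 (mod 157)
11^16 ≡ 30^2 = 900 ≡ 115 (mod 157)
11^32 ≡ 115^2 = 13225 ≡ 37 (mod 157)
39 = 32 + 4 + 2 + 1 in binary powers of 2.
So 11^39 ≡ 37 · 40 · 121 · 11 ≡ 1 (mod 157).
Since 11^d ≡ 1 (mod 157), base 11 does not prove 157 composite.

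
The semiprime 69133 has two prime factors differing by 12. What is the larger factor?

269

Since p = q + 12, we have 69133 = q(q + 12), so q² + 12q − 69133 = 0.
Discriminant: 12² + 4·69133 = 144 + 276532 = 276676; √276676 = 526.
q = (−12 + 526)/2 = 257, and p = q + 12 = 269.
Check: 257 · 269 = 69133.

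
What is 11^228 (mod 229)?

1

11^1 ≡ 11 (mod 229)
11^2 ≡ 11^2 = 121 ≡ 121 (mod 229)
11^4 ≡ 121^2 = 14641 ≡ 214 (mod 229)
11^8 ≡ 214^2 = 45796 ≡ 225 (mod 229)
11^16 ≡ 225^2 = 50625 ≡ 16 (mod 229)
11^32 ≡ 16^2 = 256 ≡ 27 (mod 229)
11^64 ≡ 27^2 = 729 ≡ 42 (mod 229)
11^128 ≡ 42^2 = 1764 ≡ 161 (mod 229)
228 = 128 + 64 + 32 + 4 in binary powers of 2.
So 11^228 ≡ 161 · 42 · 27 · 214 ≡ 1 (mod 229).
Since the result is 1, base 11 gives no evidence that 229 is composite.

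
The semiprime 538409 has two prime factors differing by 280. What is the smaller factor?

Since p = q + 280, we have 538409 = q(q + 280), so q² + 280q − 538409 = 0.
Discriminant: 280² + 4·538409 = 78400 + 2153636 = 2232036; √2232036 = 1494.
q = (−280 + 1494)/2 = 607, and p = q + 280 = 887.
Check: 607 · 887 = 538409.

607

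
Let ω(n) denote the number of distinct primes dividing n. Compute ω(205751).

4

205751 = 7^2 · 4199
4199 = 13 · 323
323 = 17 · 19
205751 = 7^2 · 13 · 17 · 19, which has 4 distinct prime factors.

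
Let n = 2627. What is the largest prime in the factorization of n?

2627 = 37 · 71
71 is prime.
So 2627 = 37 · 71; the largest prime factor is 71.

71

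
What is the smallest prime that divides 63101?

63101 is odd.
Digit sum 11, not divisible by 3.
Ends in 1: not divisible by 5.
7: 63101 = 7·9014 + 3
11: 63101 = 11·5736 + 5
13: 63101 = 13·4853 + 12
17: 63101 = 17·3711 + 14
19: 63101 = 19·3321 + 2
23: 63101 = 23·2743 + 12
29: 63101 = 29·2175 + 26
31: 63101 = 31·2035 + 16
37: 63101 = 37·1705 + 16
41: 63101 = 41·1539 + 2
43: 63101 = 43·1467 + 20
47: 63101 = 47·1342 + 27
53: 63101 = 53·1190 + 31
59: 63101 = 59·1069 + 30
61: 63101 = 61·1034 + 27
67: 63101 = 67·941 + 54
71: 63101 = 71·888 + 53
73: 63101 = 73·864 + 29
79: 63101 = 79·798 + 59
83: 63101 = 83·760 + 21
89: 63101 = 89·709

89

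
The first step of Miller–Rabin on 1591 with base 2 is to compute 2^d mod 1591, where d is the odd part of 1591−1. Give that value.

1591 − 1 = 1590 = 2^1 · 795, so d = 795.
2^1 ≡ 2 (mod 1591)
2^2 ≡ 2^2 = 4 ≡ 4 (mod 1591)
2^4 ≡ 4^2 = 16 ≡ 16 (mod 1591)
2^8 ≡ 16^2 = 256 ≡ 256 (mod 1591)
2^16 ≡ 256^2 = 65536 ≡ 305 (mod 1591)
2^32 ≡ 305^2 = 93025 ≡ 747 (mod 1591)
2^64 ≡ 747^2 = 558009 ≡ 1159 (mod 1591)
2^128 ≡ 1159^2 = 1343281 ≡ 477 (mod 1591)
2^256 ≡ 477^2 = 227529 ≡ 16 (mod 1591)
2^512 ≡ 16^2 = 256 ≡ 256 (mod 1591)
795 = 512 + 256 + 16 + 8 + 2 + 1 in binary powers of 2.
So 2^795 ≡ 256 · 16 · 305 · 256 · 4 · 2 ≡ 156 (mod 1591).
Squaring chain: 156; never reaches −1, so base 2 is a Miller–Rabin witness that 1591 is composite.

156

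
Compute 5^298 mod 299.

64

5^1 ≡ 5 (mod 299)
5^2 ≡ 5^2 = 25 ≡ 25 (mod 299)
5^4 ≡ 25^2 = 625 ≡ 27 (mod 299)
5^8 ≡ 27^2 = 729 ≡ 131 (mod 299)
5^16 ≡ 131^2 = 17161 ≡ 118 (mod 299)
5^32 ≡ 118^2 = 13924 ≡ 170 (mod 299)
5^64 ≡ 170^2 = 28900 ≡ 196 (mod 299)
5^128 ≡ 196^2 = 38416 ≡ 144 (mod 299)
5^256 ≡ 144^2 = 20736 ≡ 105 (mod 299)
298 = 256 + 32 + 8 + 2 in binary powers of 2.
So 5^298 ≡ 105 · 170 · 131 · 25 ≡ 64 (mod 299).
Since 64 ≠ 1, base 5 is a Fermat witness: 299 is composite.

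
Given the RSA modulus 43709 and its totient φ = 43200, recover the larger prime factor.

401

φ(n) = (p−1)(q−1) = n − (p+q) + 1, so p + q = 43709 − 43200 + 1 = 510.
p and q are the roots of t² − 510t + 43709 = 0.
Discriminant: 510² − 4·43709 = 260100 − 174836 = 85264; √85264 = 292.
q = (510 − 292)/2 = 109, p = (510 + 292)/2 = 401.
Check: 109 · 401 = 43709.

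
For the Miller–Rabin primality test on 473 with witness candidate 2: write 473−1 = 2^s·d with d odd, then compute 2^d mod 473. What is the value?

473 − 1 = 472 = 2^3 · 59, so d = 59.
2^1 ≡ 2 (mod 473)
2^2 ≡ 2^2 = 4 ≡ 4 (mod 473)
2^4 ≡ 4^2 = 16 ≡ 16 (mod 473)
2^8 ≡ 16^2 = 256 ≡ 256 (mod 473)
2^16 ≡ 256^2 = 65536 ≡ 262 (mod 473)
2^32 ≡ 262^2 = 68644 ≡ 59 (mod 473)
59 = 32 + 16 + 8 + 2 + 1 in binary powers of 2.
So 2^59 ≡ 59 · 262 · 256 · 4 · 2 ≡ 94 (mod 473).
Squaring chain: 94 → 322 → 97; never reaches −1, so base 2 is a Miller–Rabin witness that 473 is composite.

94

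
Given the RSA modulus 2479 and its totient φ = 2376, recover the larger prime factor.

67

φ(n) = (p−1)(q−1) = n − (p+q) + 1, so p + q = 2479 − 2376 + 1 = 104.
p and q are the roots of t² − 104t + 2479 = 0.
Discriminant: 104² − 4·2479 = 10816 − 9916 = 900; √900 = 30.
q = (104 − 30)/2 = 37, p = (104 + 30)/2 = 67.
Check: 37 · 67 = 2479.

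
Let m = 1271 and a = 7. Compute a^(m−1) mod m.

7^1 ≡ 7 (mod 1271)
7^2 ≡ 7^2 = 49 ≡ 49 (mod 1271)
7^4 ≡ 49^2 = 2401 ≡ 1130 (mod 1271)
7^8 ≡ 1130^2 = 1276900 ≡ 816 (mod 1271)
7^16 ≡ 816^2 = 665856 ≡ 1123 (mod 1271)
7^32 ≡ 1123^2 = 1261129 ≡ 297 (mod 1271)
7^64 ≡ 297^2 = 88209 ≡ 510 (mod 1271)
7^128 ≡ 510^2 = 260100 ≡ 816 (mod 1271)
7^256 ≡ 816^2 = 665856 ≡ 1123 (mod 1271)
7^512 ≡ 1123^2 = 1261129 ≡ 297 (mod 1271)
7^1024 ≡ 297^2 = 88209 ≡ 510 (mod 1271)
1270 = 1024 + 128 + 64 + 32 + 16 + 4 + 2 in binary powers of 2.
So 7^1270 ≡ 510 · 816 · 510 · 297 · 1123 · 1130 · 49 ≡ 893 (mod 1271).
Since 893 ≠ 1, base 7 is a Fermat witness: 1271 is composite.

893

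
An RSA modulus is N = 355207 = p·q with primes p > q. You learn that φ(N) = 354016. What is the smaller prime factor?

593

φ(n) = (p−1)(q−1) = n − (p+q) + 1, so p + q = 355207 − 354016 + 1 = 1192.
p and q are the roots of t² − 1192t + 355207 = 0.
Discriminant: 1192² − 4·355207 = 1420864 − 1420828 = 36; √36 = 6.
q = (1192 − 6)/2 = 593, p = (1192 + 6)/2 = 599.
Check: 593 · 599 = 355207.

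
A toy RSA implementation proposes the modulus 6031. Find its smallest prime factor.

37

6031 is odd.
Digit sum 10, not divisible by 3.
Ends in 1: not divisible by 5.
7: 6031 = 7·861 + 4
11: 6031 = 11·548 + 3
13: 6031 = 13·463 + 12
17: 6031 = 17·354 + 13
19: 6031 = 19·317 + 8
23: 6031 = 23·262 + 5
29: 6031 = 29·207 + 28
31: 6031 = 31·194 + 17
37: 6031 = 37·163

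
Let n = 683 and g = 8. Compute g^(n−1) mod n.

8^1 ≡ 8 (mod 683)
8^2 ≡ 8^2 = 64 ≡ 64 (mod 683)
8^4 ≡ 64^2 = 4096 ≡ 681 (mod 683)
8^8 ≡ 681^2 = 463761 ≡ 4 (mod 683)
8^16 ≡ 4^2 = 16 ≡ 16 (mod 683)
8^32 ≡ 16^2 = 256 ≡ 256 (mod 683)
8^64 ≡ 256^2 = 65536 ≡ 651 (mod 683)
8^128 ≡ 651^2 = 423801 ≡ 341 (mod 683)
8^256 ≡ 341^2 = 116281 ≡ 171 (mod 683)
8^512 ≡ 171^2 = 29241 ≡ 555 (mod 683)
682 = 512 + 128 + 32 + 8 + 2 in binary powers of 2.
So 8^682 ≡ 555 · 341 · 256 · 4 · 64 ≡ 1 (mod 683).
Since the result is 1, base 8 gives no evidence that 683 is composite.

1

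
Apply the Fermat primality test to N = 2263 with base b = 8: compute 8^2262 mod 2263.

8^1 ≡ 8 (mod 2263)
8^2 ≡ 8^2 = 64 ≡ 64 (mod 2263)
8^4 ≡ 64^2 = 4096 ≡ 1833 (mod 2263)
8^8 ≡ 1833^2 = 3359889 ≡ 1597 (mod 2263)
8^16 ≡ 1597^2 = 2550409 ≡ 8 (mod 2263)
8^32 ≡ 8^2 = 64 ≡ 64 (mod 2263)
8^64 ≡ 64^2 = 4096 ≡ 1833 (mod 2263)
8^128 ≡ 1833^2 = 3359889 ≡ 1597 (mod 2263)
8^256 ≡ 1597^2 = 2550409 ≡ 8 (mod 2263)
8^512 ≡ 8^2 = 64 ≡ 64 (mod 2263)
8^1024 ≡ 64^2 = 4096 ≡ 1833 (mod 2263)
8^2048 ≡ 1833^2 = 3359889 ≡ 1597 (mod 2263)
2262 = 2048 + 128 + 64 + 16 + 4 + 2 in binary powers of 2.
So 8^2262 ≡ 1597 · 1597 · 1833 · 8 · 1833 · 64 ≡ 1242 (mod 2263).
Since 1242 ≠ 1, base 8 is a Fermat witness: 2263 is composite.

1242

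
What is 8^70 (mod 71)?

1

8^1 ≡ 8 (mod 71)
8^2 ≡ 8^2 = 64 ≡ 64 (mod 71)
8^4 ≡ 64^2 = 4096 ≡ 49 (mod 71)
8^8 ≡ 49^2 = 2401 ≡ 58 (mod 71)
8^16 ≡ 58^2 = 3364 ≡ 27 (mod 71)
8^32 ≡ 27^2 = 729 ≡ 19 (mod 71)
8^64 ≡ 19^2 = 361 ≡ 6 (mod 71)
70 = 64 + 4 + 2 in binary powers of 2.
So 8^70 ≡ 6 · 49 · 64 ≡ 1 (mod 71).
Since the result is 1, base 8 gives no evidence that 71 is composite.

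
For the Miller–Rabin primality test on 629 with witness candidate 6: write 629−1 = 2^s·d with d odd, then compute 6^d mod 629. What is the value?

265

629 − 1 = 628 = 2^2 · 157, so d = 157.
6^1 ≡ 6 (mod 629)
6^2 ≡ 6^2 = 36 ≡ 36 (mod 629)
6^4 ≡ 36^2 = 1296 ≡ 38 (mod 629)
6^8 ≡ 38^2 = 1444 ≡ 186 (mod 629)
6^16 ≡ 186^2 = 34596 ≡ 1 (mod 629)
6^32 ≡ 1^2 = 1 ≡ 1 (mod 629)
6^64 ≡ 1^2 = 1 ≡ 1 (mod 629)
6^128 ≡ 1^2 = 1 ≡ 1 (mod 629)
157 = 128 + 16 + 8 + 4 + 1 in binary powers of 2.
So 6^157 ≡ 1 · 1 · 186 · 38 · 6 ≡ 265 (mod 629).
Squaring chain: 265 → 406; never reaches −1, so base 6 is a Miller–Rabin witness that 629 is composite.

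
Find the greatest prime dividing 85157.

85157 = 31 · 2747
2747 = 41 · 67
67 is prime.
So 85157 = 31 · 41 · 67; the largest prime factor is 67.

67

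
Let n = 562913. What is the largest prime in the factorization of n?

562913 = 13 · 43301
43301 = 19 · 2279
2279 = 43 · 53
53 is prime.
So 562913 = 13 · 19 · 43 · 53; the largest prime factor is 53.

53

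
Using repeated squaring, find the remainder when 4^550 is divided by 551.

4^1 ≡ 4 (mod 551)
4^2 ≡ 4^2 = 16 ≡ 16 (mod 551)
4^4 ≡ 16^2 = 256 ≡ 256 (mod 551)
4^8 ≡ 256^2 = 65536 ≡ 518 (mod 551)
4^16 ≡ 518^2 = 268324 ≡ 538 (mod 551)
4^32 ≡ 538^2 = 289444 ≡ 169 (mod 551)
4^64 ≡ 169^2 = 28561 ≡ 460 (mod 551)
4^128 ≡ 460^2 = 211600 ≡ 16 (mod 551)
4^256 ≡ 16^2 = 256 ≡ 256 (mod 551)
4^512 ≡ 256^2 = 65536 ≡ 518 (mod 551)
550 = 512 + 32 + 4 + 2 in binary powers of 2.
So 4^550 ≡ 518 · 169 · 256 · 16 ≡ 517 (mod 551).
Since 517 ≠ 1, base 4 is a Fermat witness: 551 is composite.

517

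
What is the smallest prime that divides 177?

3

177 is odd.
Digit sum 15, divisible by 3.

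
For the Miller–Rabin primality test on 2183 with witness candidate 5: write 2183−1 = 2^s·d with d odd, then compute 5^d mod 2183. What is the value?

2183 − 1 = 2182 = 2^1 · 1091, so d = 1091.
5^1 ≡ 5 (mod 2183)
5^2 ≡ 5^2 = 25 ≡ 25 (mod 2183)
5^4 ≡ 25^2 = 625 ≡ 625 (mod 2183)
5^8 ≡ 625^2 = 390625 ≡ 2051 (mod 2183)
5^16 ≡ 2051^2 = 4206601 ≡ 2143 (mod 2183)
5^32 ≡ 2143^2 = 4592449 ≡ 1600 (mod 2183)
5^64 ≡ 1600^2 = 2560000 ≡ 1524 (mod 2183)
5^128 ≡ 1524^2 = 2322576 ≡ 2047 (mod 2183)
5^256 ≡ 2047^2 = 4190209 ≡ 1032 (mod 2183)
5^512 ≡ 1032^2 = 1065024 ≡ 1903 (mod 2183)
5^1024 ≡ 1903^2 = 3621409 ≡ 1995 (mod 2183)
1091 = 1024 + 64 + 2 + 1 in binary powers of 2.
So 5^1091 ≡ 1995 · 1524 · 25 · 5 ≡ 298 (mod 2183).
Squaring chain: 298; never reaches −1, so base 5 is a Miller–Rabin witness that 2183 is composite.

298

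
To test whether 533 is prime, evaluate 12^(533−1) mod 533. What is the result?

12^1 ≡ 12 (mod 533)
12^2 ≡ 12^2 = 144 ≡ 144 (mod 533)
12^4 ≡ 144^2 = 20736 ≡ 482 (mod 533)
12^8 ≡ 482^2 = 232324 ≡ 469 (mod 533)
12^16 ≡ 469^2 = 219961 ≡ 365 (mod 533)
12^32 ≡ 365^2 = 133225 ≡ 508 (mod 533)
12^64 ≡ 508^2 = 258064 ≡ 92 (mod 533)
12^128 ≡ 92^2 = 8464 ≡ 469 (mod 533)
12^256 ≡ 469^2 = 219961 ≡ 365 (mod 533)
12^512 ≡ 365^2 = 133225 ≡ 508 (mod 533)
532 = 512 + 16 + 4 in binary powers of 2.
So 12^532 ≡ 508 · 365 · 482 ≡ 66 (mod 533).
Since 66 ≠ 1, base 12 is a Fermat witness: 533 is composite.

66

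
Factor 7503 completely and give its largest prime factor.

7503 = 3 · 2501
2501 = 41 · 61
61 is prime.
So 7503 = 3 · 41 · 61; the largest prime factor is 61.

61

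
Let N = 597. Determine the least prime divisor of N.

3

597 is odd.
Digit sum 21, divisible by 3.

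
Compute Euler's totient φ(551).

504

Factor: 551 = 19 · 29.
φ(551) = (19−1) · (29−1) = 18 · 28 = 504.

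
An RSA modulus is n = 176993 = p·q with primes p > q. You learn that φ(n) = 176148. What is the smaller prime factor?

379

φ(n) = (p−1)(q−1) = n − (p+q) + 1, so p + q = 176993 − 176148 + 1 = 846.
p and q are the roots of t² − 846t + 176993 = 0.
Discriminant: 846² − 4·176993 = 715716 − 707972 = 7744; √7744 = 88.
q = (846 − 88)/2 = 379, p = (846 + 88)/2 = 467.
Check: 379 · 467 = 176993.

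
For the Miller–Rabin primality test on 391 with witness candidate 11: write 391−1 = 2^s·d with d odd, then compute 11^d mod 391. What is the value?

107

391 − 1 = 390 = 2^1 · 195, so d = 195.
11^1 ≡ 11 (mod 391)
11^2 ≡ 11^2 = 121 ≡ 121 (mod 391)
11^4 ≡ 121^2 = 14641 ≡ 174 (mod 391)
11^8 ≡ 174^2 = 30276 ≡ 169 (mod 391)
11^16 ≡ 169^2 = 28561 ≡ 18 (mod 391)
11^32 ≡ 18^2 = 324 ≡ 324 (mod 391)
11^64 ≡ 324^2 = 104976 ≡ 188 (mod 391)
11^128 ≡ 188^2 = 35344 ≡ 154 (mod 391)
195 = 128 + 64 + 2 + 1 in binary powers of 2.
So 11^195 ≡ 154 · 188 · 121 · 11 ≡ 107 (mod 391).
Squaring chain: 107; never reaches −1, so base 11 is a Miller–Rabin witness that 391 is composite.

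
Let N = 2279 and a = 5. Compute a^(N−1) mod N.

5^1 ≡ 5 (mod 2279)
5^2 ≡ 5^2 = 25 ≡ 25 (mod 2279)
5^4 ≡ 25^2 = 625 ≡ 625 (mod 2279)
5^8 ≡ 625^2 = 390625 ≡ 916 (mod 2279)
5^16 ≡ 916^2 = 839056 ≡ 384 (mod 2279)
5^32 ≡ 384^2 = 147456 ≡ 1600 (mod 2279)
5^64 ≡ 1600^2 = 2560000 ≡ 683 (mod 2279)
5^128 ≡ 683^2 = 466489 ≡ 1573 (mod 2279)
5^256 ≡ 1573^2 = 2474329 ≡ 1614 (mod 2279)
5^512 ≡ 1614^2 = 2604996 ≡ 99 (mod 2279)
5^1024 ≡ 99^2 = 9801 ≡ 685 (mod 2279)
5^2048 ≡ 685^2 = 469225 ≡ 2030 (mod 2279)
2278 = 2048 + 128 + 64 + 32 + 4 + 2 in binary powers of 2.
So 5^2278 ≡ 2030 · 1573 · 683 · 1600 · 625 · 25 ≡ 411 (mod 2279).
Since 411 ≠ 1, base 5 is a Fermat witness: 2279 is composite.

411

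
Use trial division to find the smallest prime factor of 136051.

136051 is odd.
Digit sum 16, not divisible by 3.
Ends in 1: not divisible by 5.
7: 136051 = 7·19435 + 6
11: 136051 = 11·12368 + 3
13: 136051 = 13·10465 + 6
17: 136051 = 17·8003

17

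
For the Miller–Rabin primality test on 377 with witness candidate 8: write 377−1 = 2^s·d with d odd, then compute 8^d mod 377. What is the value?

377 − 1 = 376 = 2^3 · 47, so d = 47.
8^1 ≡ 8 (mod 377)
8^2 ≡ 8^2 = 64 ≡ 64 (mod 377)
8^4 ≡ 64^2 = 4096 ≡ 326 (mod 377)
8^8 ≡ 326^2 = 106276 ≡ 339 (mod 377)
8^16 ≡ 339^2 = 114921 ≡ 313 (mod 377)
8^32 ≡ 313^2 = 97969 ≡ 326 (mod 377)
47 = 32 + 8 + 4 + 2 + 1 in binary powers of 2.
So 8^47 ≡ 326 · 339 · 326 · 64 · 8 ≡ 31 (mod 377).
Squaring chain: 31 → 207 → 248; never reaches −1, so base 8 is a Miller–Rabin witness that 377 is composite.

31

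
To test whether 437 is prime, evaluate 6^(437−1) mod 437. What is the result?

118

6^1 ≡ 6 (mod 437)
6^2 ≡ 6^2 = 36 ≡ 36 (mod 437)
6^4 ≡ 36^2 = 1296 ≡ 422 (mod 437)
6^8 ≡ 422^2 = 178084 ≡ 225 (mod 437)
6^16 ≡ 225^2 = 50625 ≡ 370 (mod 437)
6^32 ≡ 370^2 = 136900 ≡ 119 (mod 437)
6^64 ≡ 119^2 = 14161 ≡ 177 (mod 437)
6^128 ≡ 177^2 = 31329 ≡ 302 (mod 437)
6^256 ≡ 302^2 = 91204 ≡ 308 (mod 437)
436 = 256 + 128 + 32 + 16 + 4 in binary powers of 2.
So 6^436 ≡ 308 · 302 · 119 · 370 · 422 ≡ 118 (mod 437).
Since 118 ≠ 1, base 6 is a Fermat witness: 437 is composite.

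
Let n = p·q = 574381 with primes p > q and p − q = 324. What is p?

Since p = q + 324, we have 574381 = q(q + 324), so q² + 324q − 574381 = 0.
Discriminant: 324² + 4·574381 = 104976 + 2297524 = 2402500; √2402500 = 1550.
q = (−324 + 1550)/2 = 613, and p = q + 324 = 937.
Check: 613 · 937 = 574381.

937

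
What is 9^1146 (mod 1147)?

1062

9^1 ≡ 9 (mod 1147)
9^2 ≡ 9^2 = 81 ≡ 81 (mod 1147)
9^4 ≡ 81^2 = 6561 ≡ 826 (mod 1147)
9^8 ≡ 826^2 = 682276 ≡ 958 (mod 1147)
9^16 ≡ 958^2 = 917764 ≡ 164 (mod 1147)
9^32 ≡ 164^2 = 26896 ≡ 515 (mod 1147)
9^64 ≡ 515^2 = 265225 ≡ 268 (mod 1147)
9^128 ≡ 268^2 = 71824 ≡ 710 (mod 1147)
9^256 ≡ 710^2 = 504100 ≡ 567 (mod 1147)
9^512 ≡ 567^2 = 321489 ≡ 329 (mod 1147)
9^1024 ≡ 329^2 = 108241 ≡ 423 (mod 1147)
1146 = 1024 + 64 + 32 + 16 + 8 + 2 in binary powers of 2.
So 9^1146 ≡ 423 · 268 · 515 · 164 · 958 · 81 ≡ 1062 (mod 1147).
Since 1062 ≠ 1, base 9 is a Fermat witness: 1147 is composite.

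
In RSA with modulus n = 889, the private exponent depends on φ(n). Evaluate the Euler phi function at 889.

756

Factor: 889 = 7 · 127.
φ(889) = (7−1) · (127−1) = 6 · 126 = 756.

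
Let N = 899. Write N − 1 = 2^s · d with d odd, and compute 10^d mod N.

899 − 1 = 898 = 2^1 · 449, so d = 449.
10^1 ≡ 10 (mod 899)
10^2 ≡ 10^2 = 100 ≡ 100 (mod 899)
10^4 ≡ 100^2 = 10000 ≡ 111 (mod 899)
10^8 ≡ 111^2 = 12321 ≡ 634 (mod 899)
10^16 ≡ 634^2 = 401956 ≡ 103 (mod 899)
10^32 ≡ 103^2 = 10609 ≡ 720 (mod 899)
10^64 ≡ 720^2 = 518400 ≡ 576 (mod 899)
10^128 ≡ 576^2 = 331776 ≡ 45 (mod 899)
10^256 ≡ 45^2 = 2025 ≡ 227 (mod 899)
449 = 256 + 128 + 64 + 1 in binary powers of 2.
So 10^449 ≡ 227 · 45 · 576 · 10 ≡ 648 (mod 899).
Squaring chain: 648; never reaches −1, so base 10 is a Miller–Rabin witness that 899 is composite.

648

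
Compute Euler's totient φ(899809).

870000

Factor: 899809 = 59 · 101 · 151.
φ(899809) = (59−1) · (101−1) · (151−1) = 58 · 100 · 150 = 870000.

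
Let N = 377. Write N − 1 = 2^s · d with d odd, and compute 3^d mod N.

377 − 1 = 376 = 2^3 · 47, so d = 47.
3^1 ≡ 3 (mod 377)
3^2 ≡ 3^2 = 9 ≡ 9 (mod 377)
3^4 ≡ 9^2 = 81 ≡ 81 (mod 377)
3^8 ≡ 81^2 = 6561 ≡ 152 (mod 377)
3^16 ≡ 152^2 = 23104 ≡ 107 (mod 377)
3^32 ≡ 107^2 = 11449 ≡ 139 (mod 377)
47 = 32 + 8 + 4 + 2 + 1 in binary powers of 2.
So 3^47 ≡ 139 · 152 · 81 · 9 · 3 ≡ 308 (mod 377).
Squaring chain: 308 → 237 → 373; never reaches −1, so base 3 is a Miller–Rabin witness that 377 is composite.

308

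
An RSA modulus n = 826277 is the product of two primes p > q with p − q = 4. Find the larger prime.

911

Since p = q + 4, we have 826277 = q(q + 4), so q² + 4q − 826277 = 0.
Discriminant: 4² + 4·826277 = 16 + 3305108 = 3305124; √3305124 = 1818.
q = (−4 + 1818)/2 = 907, and p = q + 4 = 911.
Check: 907 · 911 = 826277.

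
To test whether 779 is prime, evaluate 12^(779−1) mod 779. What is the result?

12^1 ≡ 12 (mod 779)
12^2 ≡ 12^2 = 144 ≡ 144 (mod 779)
12^4 ≡ 144^2 = 20736 ≡ 482 (mod 779)
12^8 ≡ 482^2 = 232324 ≡ 182 (mod 779)
12^16 ≡ 182^2 = 33124 ≡ 406 (mod 779)
12^32 ≡ 406^2 = 164836 ≡ 467 (mod 779)
12^64 ≡ 467^2 = 218089 ≡ 748 (mod 779)
12^128 ≡ 748^2 = 559504 ≡ 182 (mod 779)
12^256 ≡ 182^2 = 33124 ≡ 406 (mod 779)
12^512 ≡ 406^2 = 164836 ≡ 467 (mod 779)
778 = 512 + 256 + 8 + 2 in binary powers of 2.
So 12^778 ≡ 467 · 406 · 182 · 144 ≡ 121 (mod 779).
Since 121 ≠ 1, base 12 is a Fermat witness: 779 is composite.

121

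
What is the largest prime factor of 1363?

47

1363 = 29 · 47
47 is prime.
So 1363 = 29 · 47; the largest prime factor is 47.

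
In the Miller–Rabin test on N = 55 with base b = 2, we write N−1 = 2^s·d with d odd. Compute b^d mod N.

18

55 − 1 = 54 = 2^1 · 27, so d = 27.
2^1 ≡ 2 (mod 55)
2^2 ≡ 2^2 = 4 ≡ 4 (mod 55)
2^4 ≡ 4^2 = 16 ≡ 16 (mod 55)
2^8 ≡ 16^2 = 256 ≡ 36 (mod 55)
2^16 ≡ 36^2 = 1296 ≡ 31 (mod 55)
27 = 16 + 8 + 2 + 1 in binary powers of 2.
So 2^27 ≡ 31 · 36 · 4 · 2 ≡ 18 (mod 55).
Squaring chain: 18; never reaches −1, so base 2 is a Miller–Rabin witness that 55 is composite.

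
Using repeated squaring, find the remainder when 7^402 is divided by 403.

233

7^1 ≡ 7 (mod 403)
7^2 ≡ 7^2 = 49 ≡ 49 (mod 403)
7^4 ≡ 49^2 = 2401 ≡ 386 (mod 403)
7^8 ≡ 386^2 = 148996 ≡ 289 (mod 403)
7^16 ≡ 289^2 = 83521 ≡ 100 (mod 403)
7^32 ≡ 100^2 = 10000 ≡ 328 (mod 403)
7^64 ≡ 328^2 = 107584 ≡ 386 (mod 403)
7^128 ≡ 386^2 = 148996 ≡ 289 (mod 403)
7^256 ≡ 289^2 = 83521 ≡ 100 (mod 403)
402 = 256 + 128 + 16 + 2 in binary powers of 2.
So 7^402 ≡ 100 · 289 · 100 · 49 ≡ 233 (mod 403).
Since 233 ≠ 1, base 7 is a Fermat witness: 403 is composite.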